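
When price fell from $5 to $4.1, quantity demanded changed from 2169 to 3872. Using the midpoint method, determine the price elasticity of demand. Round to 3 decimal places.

-2.850

%Δq = (3872 − 2169)/[(2169 + 3872)/2] = 1703/3020.5 ≈ 0.5638.
%ΔP = (4.1 − 5)/[(5 + 4.1)/2] = -0.9/4.55 ≈ -0.1978.
Arc elasticity E = %Δq/%ΔP ≈ 0.5638/-0.1978 ≈ -2.850.
|E| > 1: demand is elastic over this range.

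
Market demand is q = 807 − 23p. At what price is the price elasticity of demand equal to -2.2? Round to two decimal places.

Set −bp/(a − bp) = −2.2 ⇒ bp = 2.2(a − bp) ⇒ bp(1+2.2) = 2.2·a.
p = 2.2·807/(23·3.2) ≈ 24.12.

24.12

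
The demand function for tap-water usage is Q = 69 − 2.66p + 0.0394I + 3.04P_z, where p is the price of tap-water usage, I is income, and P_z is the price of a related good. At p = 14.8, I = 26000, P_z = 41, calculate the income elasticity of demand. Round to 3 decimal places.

0.869

Evaluating quantity at (p, I, P_z) gives Q = 69 − 2.66(14.8) + 0.0394(26000) + 3.04(41) = 69 − 39.368 + 1024.4 + 124.64 = 1178.672.
∂Q/∂I = +0.0394, so E_I = 0.0394·(26000/1178.672) ≈ 0.869.
E_I ∈ (0,1): normal good (necessity).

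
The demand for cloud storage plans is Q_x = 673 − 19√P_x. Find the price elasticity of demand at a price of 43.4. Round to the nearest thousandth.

At P_x = 43.4, Q_x = 547.8305.
dQ_x/dP_x = −19/(2√P_x) = −19/(2·6.5879).
Point elasticity E = (dQ_x/dP_x)·(P_x/Q_x) = -1.442 × 43.4/547.8305 ≈ -0.114.
|E| < 1, so demand is inelastic at this price.

-0.114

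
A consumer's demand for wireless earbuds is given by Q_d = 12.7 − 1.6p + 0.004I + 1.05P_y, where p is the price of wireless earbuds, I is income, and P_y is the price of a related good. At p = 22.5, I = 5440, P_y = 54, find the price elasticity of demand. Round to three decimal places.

-0.653

Substituting, Q_d = 12.7 − 1.6(22.5) + 0.004(5440) + 1.05(54) = 12.7 − 36 + 21.76 + 56.7 = 55.16.
∂Q_d/∂p = −1.6, so E_p = (−1.6)·(22.5/55.16) ≈ -0.653.
|E_p| < 1: demand is inelastic.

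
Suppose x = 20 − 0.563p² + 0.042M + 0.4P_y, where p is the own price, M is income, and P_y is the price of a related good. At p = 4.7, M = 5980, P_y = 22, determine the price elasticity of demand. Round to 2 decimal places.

-0.09

x = 20 − 0.563(4.7)² + 0.042(5980) + 0.4(22) = 20 − 12.4367 + 251.16 + 8.8 = 267.5233.
∂x/∂p = −2·0.563·p = -5.2922, so E_p = -5.2922·(4.7/267.5233) ≈ -0.09.
|E_p| < 1: demand is inelastic.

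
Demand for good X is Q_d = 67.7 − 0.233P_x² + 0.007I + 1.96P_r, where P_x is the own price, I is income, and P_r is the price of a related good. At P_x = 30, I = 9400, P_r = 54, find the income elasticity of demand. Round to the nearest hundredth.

Evaluating quantity at (P_x, I, P_r) gives Q_d = 67.7 − 0.233(30)² + 0.007(9400) + 1.96(54) = 67.7 − 209.7 + 65.8 + 105.84 = 29.64.
∂Q_d/∂I = +0.007, so E_I = 0.007·(9400/29.64) ≈ 2.22.
E_I > 1: normal good (luxury).

2.22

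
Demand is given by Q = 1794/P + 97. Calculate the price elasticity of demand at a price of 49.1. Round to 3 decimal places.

At P = 49.1, Q = 133.5377.
dQ/dP = −1794/P² = −0.7441.
Point elasticity E = (dQ/dP)·(P/Q) = -0.7441 × 49.1/133.5377 ≈ -0.274.
|E| < 1, so demand is inelastic at this price.

-0.274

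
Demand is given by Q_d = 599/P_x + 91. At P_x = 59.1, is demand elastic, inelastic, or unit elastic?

inelastic

At P_x = 59.1, Q_d = 101.1354.
dQ_d/dP_x = −599/P_x² = −0.1715.
Point elasticity E = (dQ_d/dP_x)·(P_x/Q_d) = -0.1715 × 59.1/101.1354 ≈ -0.100.
|E| ≈ 0.100 < 1, so demand is inelastic.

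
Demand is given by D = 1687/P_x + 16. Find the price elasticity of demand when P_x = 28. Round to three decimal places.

-0.790

At P_x = 28, D = 76.25.
dD/dP_x = −1687/P_x² = −2.1518.
Point elasticity E = (dD/dP_x)·(P_x/D) = -2.1518 × 28/76.25 ≈ -0.790.
|E| < 1, so demand is inelastic at this price.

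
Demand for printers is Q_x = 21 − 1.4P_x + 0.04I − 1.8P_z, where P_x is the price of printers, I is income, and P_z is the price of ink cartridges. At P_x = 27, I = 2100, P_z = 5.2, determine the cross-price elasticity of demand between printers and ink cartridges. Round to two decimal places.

-0.16

Q_x = 21 − 1.4(27) + 0.04(2100) − 1.8(5.2) = 21 − 37.8 + 84 − 9.36 = 57.84.
∂Q_x/∂P_z = −1.8, so E_xy = -1.8·(5.2/57.84) ≈ -0.16.
E_xy < 0: the goods are complements.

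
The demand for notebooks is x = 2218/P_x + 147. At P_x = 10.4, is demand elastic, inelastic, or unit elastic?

inelastic

At P_x = 10.4, x = 360.2692.
dx/dP_x = −2218/P_x² = −20.5067.
Point elasticity E = (dx/dP_x)·(P_x/x) = -20.5067 × 10.4/360.2692 ≈ -0.592.
|E| ≈ 0.592 < 1, so demand is inelastic.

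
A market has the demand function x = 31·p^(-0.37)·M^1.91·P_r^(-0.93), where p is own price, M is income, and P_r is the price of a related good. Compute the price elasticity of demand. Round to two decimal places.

For a Cobb–Douglas (constant-elasticity) form x = A·p^α·…, the elasticity with respect to p equals the exponent α at every point.
Here the exponent on p is -0.37, so the price elasticity of demand is -0.37.

-0.37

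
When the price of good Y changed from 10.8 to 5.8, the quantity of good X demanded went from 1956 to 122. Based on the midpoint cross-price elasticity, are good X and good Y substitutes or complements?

substitutes

%ΔQ_x = (122 − 1956)/[(1956+122)/2] = -1834/1039 ≈ -1.7652.
%ΔP_y = (5.8 − 10.8)/[(10.8+5.8)/2] ≈ -0.6024.
E_xy = -1.7652/-0.6024 ≈ 2.930.
E_xy > 0, so the goods are substitutes.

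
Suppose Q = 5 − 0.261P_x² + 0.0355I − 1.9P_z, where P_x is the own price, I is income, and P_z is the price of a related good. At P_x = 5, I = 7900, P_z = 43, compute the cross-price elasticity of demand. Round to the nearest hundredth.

Q = 5 − 0.261(5)² + 0.0355(7900) − 1.9(43) = 5 − 6.525 + 280.45 − 81.7 = 197.225.
∂Q/∂P_z = −1.9, so E_xy = -1.9·(43/197.225) ≈ -0.41.
E_xy < 0: the goods are complements.

-0.41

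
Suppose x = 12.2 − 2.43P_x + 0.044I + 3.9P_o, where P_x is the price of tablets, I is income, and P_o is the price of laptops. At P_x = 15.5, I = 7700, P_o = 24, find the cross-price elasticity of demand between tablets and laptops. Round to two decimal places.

First evaluate x: 12.2 − 2.43(15.5) + 0.044(7700) + 3.9(24) = 12.2 − 37.665 + 338.8 + 93.6 = 406.935.
∂x/∂P_o = +3.9, so E_xy = 3.9·(24/406.935) ≈ 0.23.
E_xy > 0: the goods are substitutes.

0.23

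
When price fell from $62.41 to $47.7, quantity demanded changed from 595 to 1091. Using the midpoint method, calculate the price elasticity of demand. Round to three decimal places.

%ΔQ = (1091 − 595)/[(595 + 1091)/2] = 496/843 ≈ 0.5884.
%ΔP = (47.7 − 62.41)/[(62.41 + 47.7)/2] = -14.71/55.055 ≈ -0.2672.
Arc elasticity E = %ΔQ/%ΔP ≈ 0.5884/-0.2672 ≈ -2.202.
|E| > 1: demand is elastic over this range.

-2.202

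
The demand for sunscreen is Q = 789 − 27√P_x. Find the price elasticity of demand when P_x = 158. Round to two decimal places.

-0.38

At P_x = 158, Q = 449.6153.
dQ/dP_x = −27/(2√P_x) = −27/(2·12.5698).
Point elasticity E = (dQ/dP_x)·(P_x/Q) = -1.074 × 158/449.6153 ≈ -0.38.
|E| < 1, so demand is inelastic at this price.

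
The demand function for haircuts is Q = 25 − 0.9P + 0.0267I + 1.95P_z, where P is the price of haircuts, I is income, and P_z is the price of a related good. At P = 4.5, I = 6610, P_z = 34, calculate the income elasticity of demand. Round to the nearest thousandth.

Evaluating quantity at (P, I, P_z) gives Q = 25 − 0.9(4.5) + 0.0267(6610) + 1.95(34) = 25 − 4.05 + 176.487 + 66.3 = 263.737.
∂Q/∂I = +0.0267, so E_I = 0.0267·(6610/263.737) ≈ 0.669.
E_I ∈ (0,1): normal good (necessity).

0.669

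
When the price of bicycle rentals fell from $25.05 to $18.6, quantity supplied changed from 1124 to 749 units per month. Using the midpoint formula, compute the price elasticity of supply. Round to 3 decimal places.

1.355

%Δq = (749 − 1124)/[(1124 + 749)/2] = -375/936.5 ≈ -0.4004.
%Δp = (18.6 − 25.05)/[(25.05 + 18.6)/2] = -6.45/21.825 ≈ -0.2955.
Arc elasticity E = %Δq/%Δp ≈ -0.4004/-0.2955 ≈ 1.355.
|E| > 1: supply is elastic over this range.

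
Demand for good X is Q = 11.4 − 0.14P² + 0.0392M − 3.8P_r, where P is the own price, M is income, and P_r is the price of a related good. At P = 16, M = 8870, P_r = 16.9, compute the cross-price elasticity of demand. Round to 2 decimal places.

First evaluate Q: 11.4 − 0.14(16)² + 0.0392(8870) − 3.8(16.9) = 11.4 − 35.84 + 347.704 − 64.22 = 259.044.
∂Q/∂P_r = −3.8, so E_xy = -3.8·(16.9/259.044) ≈ -0.25.
E_xy < 0: the goods are complements.

-0.25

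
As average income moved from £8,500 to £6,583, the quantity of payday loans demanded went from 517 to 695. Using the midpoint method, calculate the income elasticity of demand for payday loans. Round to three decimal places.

%ΔQ = (695 − 517)/[(517+695)/2] = 178/606 ≈ 0.2937.
%ΔI = (6,583 − 8,500)/[(8,500+6,583)/2] = -1917/7541.5 ≈ -0.2542.
E_I = %ΔQ/%ΔI ≈ -1.156.
E_I < 0: inferior good.

-1.156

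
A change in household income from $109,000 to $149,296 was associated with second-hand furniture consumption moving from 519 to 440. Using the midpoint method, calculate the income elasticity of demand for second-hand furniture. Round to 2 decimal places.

%ΔQ = (440 − 519)/[(519+440)/2] = -79/479.5 ≈ -0.1648.
%ΔM = (149,296 − 109,000)/[(109,000+149,296)/2] = 40296/129148 ≈ 0.3120.
E_I = %ΔQ/%ΔM ≈ -0.53.
E_I < 0: inferior good.

-0.53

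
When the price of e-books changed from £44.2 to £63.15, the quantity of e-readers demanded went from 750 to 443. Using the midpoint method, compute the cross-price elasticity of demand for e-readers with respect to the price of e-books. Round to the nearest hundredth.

-1.46

%ΔQ_x = (443 − 750)/[(750+443)/2] = -307/596.5 ≈ -0.5147.
%ΔP_y = (63.15 − 44.2)/[(44.2+63.15)/2] ≈ 0.3531.
E_xy = -0.5147/0.3531 ≈ -1.46.
E_xy < 0, so e-readers and e-books are complements.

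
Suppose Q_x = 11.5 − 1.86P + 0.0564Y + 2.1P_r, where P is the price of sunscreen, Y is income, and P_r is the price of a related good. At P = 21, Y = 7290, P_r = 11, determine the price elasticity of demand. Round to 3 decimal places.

Substituting, Q_x = 11.5 − 1.86(21) + 0.0564(7290) + 2.1(11) = 11.5 − 39.06 + 411.156 + 23.1 = 406.696.
∂Q_x/∂P = −1.86, so E_p = (−1.86)·(21/406.696) ≈ -0.096.
|E_p| < 1: demand is inelastic.

-0.096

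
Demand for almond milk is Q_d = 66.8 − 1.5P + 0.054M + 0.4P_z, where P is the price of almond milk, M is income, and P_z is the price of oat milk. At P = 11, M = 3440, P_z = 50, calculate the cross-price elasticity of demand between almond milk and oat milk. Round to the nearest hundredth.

0.08

Q_d = 66.8 − 1.5(11) + 0.054(3440) + 0.4(50) = 66.8 − 16.5 + 185.76 + 20 = 256.06.
∂Q_d/∂P_z = +0.4, so E_xy = 0.4·(50/256.06) ≈ 0.08.
E_xy > 0: the goods are substitutes.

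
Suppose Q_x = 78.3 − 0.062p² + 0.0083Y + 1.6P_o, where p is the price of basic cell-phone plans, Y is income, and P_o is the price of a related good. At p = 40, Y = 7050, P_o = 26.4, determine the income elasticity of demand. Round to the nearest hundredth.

0.73

Substituting, Q_x = 78.3 − 0.062(40)² + 0.0083(7050) + 1.6(26.4) = 78.3 − 99.2 + 58.515 + 42.24 = 79.855.
∂Q_x/∂Y = +0.0083, so E_I = 0.0083·(7050/79.855) ≈ 0.73.
E_I ∈ (0,1): normal good (necessity).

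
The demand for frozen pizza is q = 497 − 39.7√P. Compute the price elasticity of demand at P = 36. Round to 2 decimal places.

-0.46

At P = 36, q = 258.8.
dq/dP = −39.7/(2√P) = −39.7/(2·6).
Point elasticity E = (dq/dP)·(P/q) = -3.3083 × 36/258.8 ≈ -0.46.
|E| < 1, so demand is inelastic at this price.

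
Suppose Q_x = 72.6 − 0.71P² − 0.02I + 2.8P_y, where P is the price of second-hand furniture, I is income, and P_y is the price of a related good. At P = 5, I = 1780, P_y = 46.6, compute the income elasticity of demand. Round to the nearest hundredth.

-0.24

Q_x = 72.6 − 0.71(5)² − 0.02(1780) + 2.8(46.6) = 72.6 − 17.75 − 35.6 + 130.48 = 149.73.
∂Q_x/∂I = −0.02, so E_I = -0.02·(1780/149.73) ≈ -0.24.
E_I < 0: inferior good.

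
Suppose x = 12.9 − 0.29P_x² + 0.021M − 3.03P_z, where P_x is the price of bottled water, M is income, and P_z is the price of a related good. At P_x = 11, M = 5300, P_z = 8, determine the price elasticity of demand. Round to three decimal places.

At the given point, x = 12.9 − 0.29(11)² + 0.021(5300) − 3.03(8) = 12.9 − 35.09 + 111.3 − 24.24 = 64.87.
∂x/∂P_x = −2·0.29·P_x = -6.38, so E_p = -6.38·(11/64.87) ≈ -1.082.
|E_p| > 1: demand is elastic.

-1.082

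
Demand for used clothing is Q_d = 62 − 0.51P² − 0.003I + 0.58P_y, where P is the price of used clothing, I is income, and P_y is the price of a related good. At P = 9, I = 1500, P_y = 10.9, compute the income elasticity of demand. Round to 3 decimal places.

-0.200

Q_d = 62 − 0.51(9)² − 0.003(1500) + 0.58(10.9) = 62 − 41.31 − 4.5 + 6.322 = 22.512.
∂Q_d/∂I = −0.003, so E_I = -0.003·(1500/22.512) ≈ -0.200.
E_I < 0: inferior good.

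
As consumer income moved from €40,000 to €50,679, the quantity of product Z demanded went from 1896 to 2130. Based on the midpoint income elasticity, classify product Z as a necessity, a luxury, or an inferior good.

necessity

%ΔQ = (2130 − 1896)/[(1896+2130)/2] = 234/2013 ≈ 0.1162.
%ΔI = (50,679 − 40,000)/[(40,000+50,679)/2] = 10679/45339.5 ≈ 0.2355.
E_I = %ΔQ/%ΔI ≈ 0.494.
E_I ∈ (0,1): normal good (necessity).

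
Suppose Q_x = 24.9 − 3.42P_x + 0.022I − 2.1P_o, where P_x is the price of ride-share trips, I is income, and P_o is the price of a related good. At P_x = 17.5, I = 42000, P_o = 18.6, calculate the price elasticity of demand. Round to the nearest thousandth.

First evaluate Q_x: 24.9 − 3.42(17.5) + 0.022(42000) − 2.1(18.6) = 24.9 − 59.85 + 924 − 39.06 = 849.99.
∂Q_x/∂P_x = −3.42, so E_p = (−3.42)·(17.5/849.99) ≈ -0.070.
|E_p| < 1: demand is inelastic.

-0.070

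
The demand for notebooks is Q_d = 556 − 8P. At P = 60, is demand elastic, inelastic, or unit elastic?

At P = 60, Q_d = 76.
dQ_d/dP = −8.
Point elasticity E = (dQ_d/dP)·(P/Q_d) = -8 × 60/76 ≈ -6.316.
|E| ≈ 6.316 > 1, so demand is elastic.

elastic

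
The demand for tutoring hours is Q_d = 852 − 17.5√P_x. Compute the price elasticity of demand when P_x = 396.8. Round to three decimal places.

At P_x = 396.8, Q_d = 503.4028.
dQ_d/dP_x = −17.5/(2√P_x) = −17.5/(2·19.9198).
Point elasticity E = (dQ_d/dP_x)·(P_x/Q_d) = -0.4393 × 396.8/503.4028 ≈ -0.346.
|E| < 1, so demand is inelastic at this price.

-0.346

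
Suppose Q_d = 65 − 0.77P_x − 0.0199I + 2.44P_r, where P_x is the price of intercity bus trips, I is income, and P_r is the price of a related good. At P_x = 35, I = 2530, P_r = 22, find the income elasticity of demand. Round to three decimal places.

Evaluating quantity at (P_x, I, P_r) gives Q_d = 65 − 0.77(35) − 0.0199(2530) + 2.44(22) = 65 − 26.95 − 50.347 + 53.68 = 41.383.
∂Q_d/∂I = −0.0199, so E_I = -0.0199·(2530/41.383) ≈ -1.217.
E_I < 0: inferior good.

-1.217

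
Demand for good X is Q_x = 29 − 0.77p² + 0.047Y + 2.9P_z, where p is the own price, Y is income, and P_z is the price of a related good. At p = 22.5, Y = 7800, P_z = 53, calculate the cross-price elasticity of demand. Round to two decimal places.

0.96

Evaluating quantity at (p, Y, P_z) gives Q_x = 29 − 0.77(22.5)² + 0.047(7800) + 2.9(53) = 29 − 389.8125 + 366.6 + 153.7 = 159.4875.
∂Q_x/∂P_z = +2.9, so E_xy = 2.9·(53/159.4875) ≈ 0.96.
E_xy > 0: the goods are substitutes.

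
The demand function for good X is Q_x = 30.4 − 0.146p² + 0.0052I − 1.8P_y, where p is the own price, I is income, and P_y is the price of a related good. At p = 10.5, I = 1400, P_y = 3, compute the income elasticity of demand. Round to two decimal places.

0.45

Q_x = 30.4 − 0.146(10.5)² + 0.0052(1400) − 1.8(3) = 30.4 − 16.0965 + 7.28 − 5.4 = 16.1835.
∂Q_x/∂I = +0.0052, so E_I = 0.0052·(1400/16.1835) ≈ 0.45.
E_I ∈ (0,1): normal good (necessity).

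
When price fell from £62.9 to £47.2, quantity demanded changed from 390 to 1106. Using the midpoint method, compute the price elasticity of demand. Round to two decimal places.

-3.36

%ΔQ = (1106 − 390)/[(390 + 1106)/2] = 716/748 ≈ 0.9572.
%Δp = (47.2 − 62.9)/[(62.9 + 47.2)/2] = -15.7/55.05 ≈ -0.2852.
Arc elasticity E = %ΔQ/%Δp ≈ 0.9572/-0.2852 ≈ -3.36.
|E| > 1: demand is elastic over this range.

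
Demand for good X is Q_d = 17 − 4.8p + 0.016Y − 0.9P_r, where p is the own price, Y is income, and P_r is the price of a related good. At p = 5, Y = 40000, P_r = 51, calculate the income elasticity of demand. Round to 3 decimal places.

1.090

Substituting, Q_d = 17 − 4.8(5) + 0.016(40000) − 0.9(51) = 17 − 24 + 640 − 45.9 = 587.1.
∂Q_d/∂Y = +0.016, so E_I = 0.016·(40000/587.1) ≈ 1.090.
E_I > 1: normal good (luxury).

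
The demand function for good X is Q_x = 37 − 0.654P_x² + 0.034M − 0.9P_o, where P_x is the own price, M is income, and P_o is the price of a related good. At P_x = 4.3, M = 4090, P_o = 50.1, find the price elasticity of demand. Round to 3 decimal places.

Evaluating quantity at (P_x, M, P_o) gives Q_x = 37 − 0.654(4.3)² + 0.034(4090) − 0.9(50.1) = 37 − 12.0925 + 139.06 − 45.09 = 118.8775.
∂Q_x/∂P_x = −2·0.654·P_x = -5.6244, so E_p = -5.6244·(4.3/118.8775) ≈ -0.203.
|E_p| < 1: demand is inelastic.

-0.203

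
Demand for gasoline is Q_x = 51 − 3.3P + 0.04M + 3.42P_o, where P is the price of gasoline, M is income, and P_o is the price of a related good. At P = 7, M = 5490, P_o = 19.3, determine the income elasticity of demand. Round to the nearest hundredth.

At the given point, Q_x = 51 − 3.3(7) + 0.04(5490) + 3.42(19.3) = 51 − 23.1 + 219.6 + 66.006 = 313.506.
∂Q_x/∂M = +0.04, so E_I = 0.04·(5490/313.506) ≈ 0.70.
E_I ∈ (0,1): normal good (necessity).

0.70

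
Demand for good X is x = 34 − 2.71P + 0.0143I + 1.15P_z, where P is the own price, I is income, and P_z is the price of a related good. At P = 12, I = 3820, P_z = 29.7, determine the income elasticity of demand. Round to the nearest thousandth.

0.605

At the given point, x = 34 − 2.71(12) + 0.0143(3820) + 1.15(29.7) = 34 − 32.52 + 54.626 + 34.155 = 90.261.
∂x/∂I = +0.0143, so E_I = 0.0143·(3820/90.261) ≈ 0.605.
E_I ∈ (0,1): normal good (necessity).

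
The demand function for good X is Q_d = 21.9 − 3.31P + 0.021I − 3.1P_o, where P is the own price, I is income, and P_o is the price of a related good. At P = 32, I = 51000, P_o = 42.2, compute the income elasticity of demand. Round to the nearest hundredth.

Substituting, Q_d = 21.9 − 3.31(32) + 0.021(51000) − 3.1(42.2) = 21.9 − 105.92 + 1071 − 130.82 = 856.16.
∂Q_d/∂I = +0.021, so E_I = 0.021·(51000/856.16) ≈ 1.25.
E_I > 1: normal good (luxury).

1.25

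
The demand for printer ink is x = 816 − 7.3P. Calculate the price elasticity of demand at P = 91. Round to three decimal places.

-4.379

At P = 91, x = 151.7.
dx/dP = −7.3.
Point elasticity E = (dx/dP)·(P/x) = -7.3 × 91/151.7 ≈ -4.379.
|E| > 1, so demand is elastic at this price.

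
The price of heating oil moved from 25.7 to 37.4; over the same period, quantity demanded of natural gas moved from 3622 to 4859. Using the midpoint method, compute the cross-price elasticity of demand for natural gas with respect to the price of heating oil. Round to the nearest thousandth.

%ΔQ_x = (4859 − 3622)/[(3622+4859)/2] = 1237/4240.5 ≈ 0.2917.
%ΔP_y = (37.4 − 25.7)/[(25.7+37.4)/2] ≈ 0.3708.
E_xy = 0.2917/0.3708 ≈ 0.787.
E_xy > 0, so natural gas and heating oil are substitutes.

0.787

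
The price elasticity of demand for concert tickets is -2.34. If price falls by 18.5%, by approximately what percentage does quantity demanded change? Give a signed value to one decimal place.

43.3

%ΔQ ≈ E × %ΔP = (-2.34) × (-18.5%) ≈ 43.3%.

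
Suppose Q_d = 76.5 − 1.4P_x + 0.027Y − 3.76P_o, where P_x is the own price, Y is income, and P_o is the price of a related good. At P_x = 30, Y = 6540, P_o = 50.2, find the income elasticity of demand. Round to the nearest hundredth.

7.91

First evaluate Q_d: 76.5 − 1.4(30) + 0.027(6540) − 3.76(50.2) = 76.5 − 42 + 176.58 − 188.752 = 22.328.
∂Q_d/∂Y = +0.027, so E_I = 0.027·(6540/22.328) ≈ 7.91.
E_I > 1: normal good (luxury).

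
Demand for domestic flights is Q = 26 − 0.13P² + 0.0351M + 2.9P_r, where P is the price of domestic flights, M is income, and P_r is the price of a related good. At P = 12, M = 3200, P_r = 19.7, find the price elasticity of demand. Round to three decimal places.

At the given point, Q = 26 − 0.13(12)² + 0.0351(3200) + 2.9(19.7) = 26 − 18.72 + 112.32 + 57.13 = 176.73.
∂Q/∂P = −2·0.13·P = -3.12, so E_p = -3.12·(12/176.73) ≈ -0.212.
|E_p| < 1: demand is inelastic.

-0.212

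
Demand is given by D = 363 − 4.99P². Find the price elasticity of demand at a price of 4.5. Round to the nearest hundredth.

At P = 4.5, D = 261.9525.
dD/dP = −2·4.99·P = −44.91.
Point elasticity E = (dD/dP)·(P/D) = -44.91 × 4.5/261.9525 ≈ -0.77.
|E| < 1, so demand is inelastic at this price.

-0.77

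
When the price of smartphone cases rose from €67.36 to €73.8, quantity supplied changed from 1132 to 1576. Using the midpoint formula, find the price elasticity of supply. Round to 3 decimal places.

3.594

%Δq = (1576 − 1132)/[(1132 + 1576)/2] = 444/1354 ≈ 0.3279.
%ΔP = (73.8 − 67.36)/[(67.36 + 73.8)/2] = 6.44/70.58 ≈ 0.0912.
Arc elasticity E = %Δq/%ΔP ≈ 0.3279/0.0912 ≈ 3.594.
|E| > 1: supply is elastic over this range.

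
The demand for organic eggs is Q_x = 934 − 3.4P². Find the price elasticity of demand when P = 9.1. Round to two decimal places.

At P = 9.1, Q_x = 652.446.
dQ_x/dP = −2·3.4·P = −61.88.
Point elasticity E = (dQ_x/dP)·(P/Q_x) = -61.88 × 9.1/652.446 ≈ -0.86.
|E| < 1, so demand is inelastic at this price.

-0.86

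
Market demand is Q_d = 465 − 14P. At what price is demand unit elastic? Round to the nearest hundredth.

For linear demand Q_d = a − bP, E = −bP/(a − bP). |E| = 1 ⇒ bP = a − bP ⇒ P = a/(2b).
P = 465/(2·14) ≈ 16.61.

16.61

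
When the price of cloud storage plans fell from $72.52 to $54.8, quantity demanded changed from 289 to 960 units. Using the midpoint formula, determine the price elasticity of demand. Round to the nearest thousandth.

%Δq = (960 − 289)/[(289 + 960)/2] = 671/624.5 ≈ 1.0745.
%Δp = (54.8 − 72.52)/[(72.52 + 54.8)/2] = -17.72/63.66 ≈ -0.2784.
Arc elasticity E = %Δq/%Δp ≈ 1.0745/-0.2784 ≈ -3.860.
|E| > 1: demand is elastic over this range.

-3.860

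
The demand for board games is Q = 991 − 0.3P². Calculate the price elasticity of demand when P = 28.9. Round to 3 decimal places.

-0.677

At P = 28.9, Q = 740.437.
dQ/dP = −2·0.3·P = −17.34.
Point elasticity E = (dQ/dP)·(P/Q) = -17.34 × 28.9/740.437 ≈ -0.677.
|E| < 1, so demand is inelastic at this price.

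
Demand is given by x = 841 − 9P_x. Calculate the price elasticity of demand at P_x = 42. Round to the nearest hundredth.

At P_x = 42, x = 463.
dx/dP_x = −9.
Point elasticity E = (dx/dP_x)·(P_x/x) = -9 × 42/463 ≈ -0.82.
|E| < 1, so demand is inelastic at this price.

-0.82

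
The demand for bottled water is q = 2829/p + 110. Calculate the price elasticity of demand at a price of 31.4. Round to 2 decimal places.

At p = 31.4, q = 200.0955.
dq/dp = −2829/p² = −2.8693.
Point elasticity E = (dq/dp)·(p/q) = -2.8693 × 31.4/200.0955 ≈ -0.45.
|E| < 1, so demand is inelastic at this price.

-0.45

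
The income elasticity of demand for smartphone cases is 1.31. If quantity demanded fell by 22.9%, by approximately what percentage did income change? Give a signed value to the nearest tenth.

-17.5

%ΔQ ≈ E × %ΔI ⇒ %ΔI = %ΔQ / E = (-22.9%)/(1.31) ≈ -17.5%.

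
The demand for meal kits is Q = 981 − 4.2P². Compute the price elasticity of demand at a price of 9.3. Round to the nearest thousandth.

-1.176

At P = 9.3, Q = 617.742.
dQ/dP = −2·4.2·P = −78.12.
Point elasticity E = (dQ/dP)·(P/Q) = -78.12 × 9.3/617.742 ≈ -1.176.
|E| > 1, so demand is elastic at this price.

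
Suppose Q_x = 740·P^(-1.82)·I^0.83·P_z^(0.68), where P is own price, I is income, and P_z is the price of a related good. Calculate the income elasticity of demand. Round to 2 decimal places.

For a Cobb–Douglas (constant-elasticity) form Q_x = A·I^α·…, the elasticity with respect to I equals the exponent α at every point.
Here the exponent on I is 0.83, so the income elasticity of demand is 0.83.

0.83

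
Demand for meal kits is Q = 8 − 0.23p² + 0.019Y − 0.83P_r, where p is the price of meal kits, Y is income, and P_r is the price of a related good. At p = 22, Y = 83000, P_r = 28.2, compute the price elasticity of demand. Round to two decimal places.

-0.15

Substituting, Q = 8 − 0.23(22)² + 0.019(83000) − 0.83(28.2) = 8 − 111.32 + 1577 − 23.406 = 1450.274.
∂Q/∂p = −2·0.23·p = -10.12, so E_p = -10.12·(22/1450.274) ≈ -0.15.
|E_p| < 1: demand is inelastic.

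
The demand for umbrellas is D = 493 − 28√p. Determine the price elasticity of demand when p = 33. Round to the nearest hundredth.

At p = 33, D = 332.1522.
dD/dp = −28/(2√p) = −28/(2·5.7446).
Point elasticity E = (dD/dp)·(p/D) = -2.4371 × 33/332.1522 ≈ -0.24.
|E| < 1, so demand is inelastic at this price.

-0.24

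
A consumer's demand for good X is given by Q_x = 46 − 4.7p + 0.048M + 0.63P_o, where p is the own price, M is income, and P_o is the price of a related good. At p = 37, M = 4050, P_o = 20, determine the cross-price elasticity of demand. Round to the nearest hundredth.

First evaluate Q_x: 46 − 4.7(37) + 0.048(4050) + 0.63(20) = 46 − 173.9 + 194.4 + 12.6 = 79.1.
∂Q_x/∂P_o = +0.63, so E_xy = 0.63·(20/79.1) ≈ 0.16.
E_xy > 0: the goods are substitutes.

0.16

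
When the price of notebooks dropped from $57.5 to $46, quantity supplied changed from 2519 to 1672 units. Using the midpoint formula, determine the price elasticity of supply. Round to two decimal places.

1.82

%Δq = (1672 − 2519)/[(2519 + 1672)/2] = -847/2095.5 ≈ -0.4042.
%Δp = (46 − 57.5)/[(57.5 + 46)/2] = -11.5/51.75 ≈ -0.2222.
Arc elasticity E = %Δq/%Δp ≈ -0.4042/-0.2222 ≈ 1.82.
|E| > 1: supply is elastic over this range.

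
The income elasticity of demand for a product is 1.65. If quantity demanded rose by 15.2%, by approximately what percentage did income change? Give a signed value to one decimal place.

%ΔQ ≈ E × %ΔI ⇒ %ΔI = %ΔQ / E = (15.2%)/(1.65) ≈ 9.2%.

9.2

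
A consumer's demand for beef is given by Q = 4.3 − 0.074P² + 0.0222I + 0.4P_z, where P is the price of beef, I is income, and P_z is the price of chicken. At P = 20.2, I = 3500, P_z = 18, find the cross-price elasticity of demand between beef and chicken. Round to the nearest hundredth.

0.12

Substituting, Q = 4.3 − 0.074(20.2)² + 0.0222(3500) + 0.4(18) = 4.3 − 30.195 + 77.7 + 7.2 = 59.005.
∂Q/∂P_z = +0.4, so E_xy = 0.4·(18/59.005) ≈ 0.12.
E_xy > 0: the goods are substitutes.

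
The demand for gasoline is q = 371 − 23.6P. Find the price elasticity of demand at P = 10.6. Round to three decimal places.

-2.070

At P = 10.6, q = 120.84.
dq/dP = −23.6.
Point elasticity E = (dq/dP)·(P/q) = -23.6 × 10.6/120.84 ≈ -2.070.
|E| > 1, so demand is elastic at this price.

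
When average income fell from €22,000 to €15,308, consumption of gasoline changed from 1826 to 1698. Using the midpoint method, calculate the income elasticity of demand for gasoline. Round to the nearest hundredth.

0.20

%ΔQ = (1698 − 1826)/[(1826+1698)/2] = -128/1762 ≈ -0.0726.
%ΔI = (15,308 − 22,000)/[(22,000+15,308)/2] = -6692/18654 ≈ -0.3587.
E_I = %ΔQ/%ΔI ≈ 0.20.
E_I ∈ (0,1): normal good (necessity).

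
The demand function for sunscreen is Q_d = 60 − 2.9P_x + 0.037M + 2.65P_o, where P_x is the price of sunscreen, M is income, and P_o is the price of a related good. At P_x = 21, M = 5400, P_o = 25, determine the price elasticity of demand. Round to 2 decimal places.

Substituting, Q_d = 60 − 2.9(21) + 0.037(5400) + 2.65(25) = 60 − 60.9 + 199.8 + 66.25 = 265.15.
∂Q_d/∂P_x = −2.9, so E_p = (−2.9)·(21/265.15) ≈ -0.23.
|E_p| < 1: demand is inelastic.

-0.23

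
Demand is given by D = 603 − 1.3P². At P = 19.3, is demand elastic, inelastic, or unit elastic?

At P = 19.3, D = 118.763.
dD/dP = −2·1.3·P = −50.18.
Point elasticity E = (dD/dP)·(P/D) = -50.18 × 19.3/118.763 ≈ -8.155.
|E| ≈ 8.155 > 1, so demand is elastic.

elastic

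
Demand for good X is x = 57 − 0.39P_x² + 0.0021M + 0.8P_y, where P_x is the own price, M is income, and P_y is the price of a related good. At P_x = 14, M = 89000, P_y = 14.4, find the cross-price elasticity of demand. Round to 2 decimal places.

Substituting, x = 57 − 0.39(14)² + 0.0021(89000) + 0.8(14.4) = 57 − 76.44 + 186.9 + 11.52 = 178.98.
∂x/∂P_y = +0.8, so E_xy = 0.8·(14.4/178.98) ≈ 0.06.
E_xy > 0: the goods are substitutes.

0.06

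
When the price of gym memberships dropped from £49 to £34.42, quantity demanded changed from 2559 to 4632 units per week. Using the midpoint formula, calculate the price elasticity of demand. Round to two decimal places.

%Δq = (4632 − 2559)/[(2559 + 4632)/2] = 2073/3595.5 ≈ 0.5766.
%Δp = (34.42 − 49)/[(49 + 34.42)/2] = -14.58/41.71 ≈ -0.3496.
Arc elasticity E = %Δq/%Δp ≈ 0.5766/-0.3496 ≈ -1.65.
|E| > 1: demand is elastic over this range.

-1.65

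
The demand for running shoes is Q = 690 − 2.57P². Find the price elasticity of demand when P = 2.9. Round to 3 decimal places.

At P = 2.9, Q = 668.3863.
dQ/dP = −2·2.57·P = −14.906.
Point elasticity E = (dQ/dP)·(P/Q) = -14.906 × 2.9/668.3863 ≈ -0.065.
|E| < 1, so demand is inelastic at this price.

-0.065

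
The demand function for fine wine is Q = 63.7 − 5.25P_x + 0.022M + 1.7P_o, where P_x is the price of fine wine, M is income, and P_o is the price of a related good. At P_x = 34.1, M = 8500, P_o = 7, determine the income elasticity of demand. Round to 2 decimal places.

Substituting, Q = 63.7 − 5.25(34.1) + 0.022(8500) + 1.7(7) = 63.7 − 179.025 + 187 + 11.9 = 83.575.
∂Q/∂M = +0.022, so E_I = 0.022·(8500/83.575) ≈ 2.24.
E_I > 1: normal good (luxury).

2.24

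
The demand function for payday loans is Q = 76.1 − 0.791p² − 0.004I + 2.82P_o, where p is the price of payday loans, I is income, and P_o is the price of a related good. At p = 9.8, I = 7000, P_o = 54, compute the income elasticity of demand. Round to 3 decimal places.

-0.225

At the given point, Q = 76.1 − 0.791(9.8)² − 0.004(7000) + 2.82(54) = 76.1 − 75.9676 − 28 + 152.28 = 124.4124.
∂Q/∂I = −0.004, so E_I = -0.004·(7000/124.4124) ≈ -0.225.
E_I < 0: inferior good.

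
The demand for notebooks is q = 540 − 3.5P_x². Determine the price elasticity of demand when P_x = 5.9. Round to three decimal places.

At P_x = 5.9, q = 418.165.
dq/dP_x = −2·3.5·P_x = −41.3.
Point elasticity E = (dq/dP_x)·(P_x/q) = -41.3 × 5.9/418.165 ≈ -0.583.
|E| < 1, so demand is inelastic at this price.

-0.583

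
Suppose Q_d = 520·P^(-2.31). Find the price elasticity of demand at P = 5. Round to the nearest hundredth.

-2.31

For a Cobb–Douglas (constant-elasticity) form Q_d = A·P^α·…, the elasticity with respect to P equals the exponent α at every point.
Here the exponent on P is -2.31, so the price elasticity of demand is -2.31.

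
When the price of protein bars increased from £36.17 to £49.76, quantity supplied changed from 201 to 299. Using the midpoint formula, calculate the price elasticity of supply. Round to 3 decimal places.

%ΔQ = (299 − 201)/[(201 + 299)/2] = 98/250 ≈ 0.3920.
%ΔP = (49.76 − 36.17)/[(36.17 + 49.76)/2] = 13.59/42.965 ≈ 0.3163.
Arc elasticity E = %ΔQ/%ΔP ≈ 0.3920/0.3163 ≈ 1.239.
|E| > 1: supply is elastic over this range.

1.239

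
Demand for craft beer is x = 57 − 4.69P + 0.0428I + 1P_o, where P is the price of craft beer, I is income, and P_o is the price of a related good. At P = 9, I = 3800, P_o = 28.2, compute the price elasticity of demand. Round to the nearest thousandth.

-0.205

At the given point, x = 57 − 4.69(9) + 0.0428(3800) + 1(28.2) = 57 − 42.21 + 162.64 + 28.2 = 205.63.
∂x/∂P = −4.69, so E_p = (−4.69)·(9/205.63) ≈ -0.205.
|E_p| < 1: demand is inelastic.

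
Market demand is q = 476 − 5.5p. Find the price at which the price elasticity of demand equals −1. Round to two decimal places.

For linear demand q = a − bp, E = −bp/(a − bp). |E| = 1 ⇒ bp = a − bp ⇒ p = a/(2b).
p = 476/(2·5.5) ≈ 43.27.

43.27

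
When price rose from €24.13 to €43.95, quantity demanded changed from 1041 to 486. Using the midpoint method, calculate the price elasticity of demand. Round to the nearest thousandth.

-1.248

%ΔQ = (486 − 1041)/[(1041 + 486)/2] = -555/763.5 ≈ -0.7269.
%ΔP = (43.95 − 24.13)/[(24.13 + 43.95)/2] = 19.82/34.04 ≈ 0.5823.
Arc elasticity E = %ΔQ/%ΔP ≈ -0.7269/0.5823 ≈ -1.248.
|E| > 1: demand is elastic over this range.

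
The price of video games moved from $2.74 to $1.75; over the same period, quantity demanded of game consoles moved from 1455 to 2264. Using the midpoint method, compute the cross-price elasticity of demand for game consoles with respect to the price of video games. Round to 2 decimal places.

%ΔQ_x = (2264 − 1455)/[(1455+2264)/2] = 809/1859.5 ≈ 0.4351.
%ΔP_y = (1.75 − 2.74)/[(2.74+1.75)/2] ≈ -0.4410.
E_xy = 0.4351/-0.4410 ≈ -0.99.
E_xy < 0, so game consoles and video games are complements.

-0.99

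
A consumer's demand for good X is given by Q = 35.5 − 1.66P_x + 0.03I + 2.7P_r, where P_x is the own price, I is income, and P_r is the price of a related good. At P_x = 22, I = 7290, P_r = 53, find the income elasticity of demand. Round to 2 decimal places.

0.61

Substituting, Q = 35.5 − 1.66(22) + 0.03(7290) + 2.7(53) = 35.5 − 36.52 + 218.7 + 143.1 = 360.78.
∂Q/∂I = +0.03, so E_I = 0.03·(7290/360.78) ≈ 0.61.
E_I ∈ (0,1): normal good (necessity).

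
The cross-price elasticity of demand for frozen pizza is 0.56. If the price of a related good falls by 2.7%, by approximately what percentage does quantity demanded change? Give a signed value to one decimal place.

%ΔQ ≈ E × %ΔP_y = (0.56) × (-2.7%) ≈ -1.5%.

-1.5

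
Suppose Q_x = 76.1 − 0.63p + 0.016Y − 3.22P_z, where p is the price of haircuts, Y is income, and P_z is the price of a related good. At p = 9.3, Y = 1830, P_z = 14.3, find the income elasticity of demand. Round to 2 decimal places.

Evaluating quantity at (p, Y, P_z) gives Q_x = 76.1 − 0.63(9.3) + 0.016(1830) − 3.22(14.3) = 76.1 − 5.859 + 29.28 − 46.046 = 53.475.
∂Q_x/∂Y = +0.016, so E_I = 0.016·(1830/53.475) ≈ 0.55.
E_I ∈ (0,1): normal good (necessity).

0.55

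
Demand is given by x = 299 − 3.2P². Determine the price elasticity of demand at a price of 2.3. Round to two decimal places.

-0.12

At P = 2.3, x = 282.072.
dx/dP = −2·3.2·P = −14.72.
Point elasticity E = (dx/dP)·(P/x) = -14.72 × 2.3/282.072 ≈ -0.12.
|E| < 1, so demand is inelastic at this price.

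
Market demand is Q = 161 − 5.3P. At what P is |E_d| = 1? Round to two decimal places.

15.19

For linear demand Q = a − bP, E = −bP/(a − bP). |E| = 1 ⇒ bP = a − bP ⇒ P = a/(2b).
P = 161/(2·5.3) ≈ 15.19.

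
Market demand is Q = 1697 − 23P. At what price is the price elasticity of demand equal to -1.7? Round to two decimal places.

Set −bP/(a − bP) = −1.7 ⇒ bP = 1.7(a − bP) ⇒ bP(1+1.7) = 1.7·a.
P = 1.7·1697/(23·2.7) ≈ 46.46.

46.46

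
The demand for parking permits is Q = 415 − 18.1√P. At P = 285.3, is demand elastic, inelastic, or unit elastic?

elastic

At P = 285.3, Q = 109.2761.
dQ/dP = −18.1/(2√P) = −18.1/(2·16.8908).
Point elasticity E = (dQ/dP)·(P/Q) = -0.5358 × 285.3/109.2761 ≈ -1.399.
|E| ≈ 1.399 > 1, so demand is elastic.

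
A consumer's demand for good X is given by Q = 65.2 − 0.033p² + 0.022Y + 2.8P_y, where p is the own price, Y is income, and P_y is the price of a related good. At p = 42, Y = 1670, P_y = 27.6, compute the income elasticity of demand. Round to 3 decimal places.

0.304

First evaluate Q: 65.2 − 0.033(42)² + 0.022(1670) + 2.8(27.6) = 65.2 − 58.212 + 36.74 + 77.28 = 121.008.
∂Q/∂Y = +0.022, so E_I = 0.022·(1670/121.008) ≈ 0.304.
E_I ∈ (0,1): normal good (necessity).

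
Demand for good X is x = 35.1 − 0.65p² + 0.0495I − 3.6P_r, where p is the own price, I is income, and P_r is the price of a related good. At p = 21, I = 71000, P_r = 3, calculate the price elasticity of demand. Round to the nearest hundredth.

-0.18

Evaluating quantity at (p, I, P_r) gives x = 35.1 − 0.65(21)² + 0.0495(71000) − 3.6(3) = 35.1 − 286.65 + 3514.5 − 10.8 = 3252.15.
∂x/∂p = −2·0.65·p = -27.3, so E_p = -27.3·(21/3252.15) ≈ -0.18.
|E_p| < 1: demand is inelastic.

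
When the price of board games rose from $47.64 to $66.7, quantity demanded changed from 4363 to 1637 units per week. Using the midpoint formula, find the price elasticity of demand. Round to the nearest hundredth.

-2.73

%ΔQ = (1637 − 4363)/[(4363 + 1637)/2] = -2726/3000 ≈ -0.9087.
%Δp = (66.7 − 47.64)/[(47.64 + 66.7)/2] = 19.06/57.17 ≈ 0.3334.
Arc elasticity E = %ΔQ/%Δp ≈ -0.9087/0.3334 ≈ -2.73.
|E| > 1: demand is elastic over this range.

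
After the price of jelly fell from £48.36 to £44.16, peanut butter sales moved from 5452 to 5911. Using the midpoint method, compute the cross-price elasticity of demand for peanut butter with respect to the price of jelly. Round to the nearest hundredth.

%ΔQ_x = (5911 − 5452)/[(5452+5911)/2] = 459/5681.5 ≈ 0.0808.
%ΔP_y = (44.16 − 48.36)/[(48.36+44.16)/2] ≈ -0.0908.
E_xy = 0.0808/-0.0908 ≈ -0.89.
E_xy < 0, so peanut butter and jelly are complements.

-0.89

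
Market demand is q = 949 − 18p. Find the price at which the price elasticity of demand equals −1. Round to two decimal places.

26.36

For linear demand q = a − bp, E = −bp/(a − bp). |E| = 1 ⇒ bp = a − bp ⇒ p = a/(2b).
p = 949/(2·18) ≈ 26.36.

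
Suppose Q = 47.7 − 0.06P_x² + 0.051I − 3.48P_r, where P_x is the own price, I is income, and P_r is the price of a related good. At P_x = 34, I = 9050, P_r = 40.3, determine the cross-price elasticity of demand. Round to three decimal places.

-0.468

Q = 47.7 − 0.06(34)² + 0.051(9050) − 3.48(40.3) = 47.7 − 69.36 + 461.55 − 140.244 = 299.646.
∂Q/∂P_r = −3.48, so E_xy = -3.48·(40.3/299.646) ≈ -0.468.
E_xy < 0: the goods are complements.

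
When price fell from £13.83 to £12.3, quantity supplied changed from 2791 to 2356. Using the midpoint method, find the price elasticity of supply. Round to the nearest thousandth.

1.443

%ΔQ = (2356 − 2791)/[(2791 + 2356)/2] = -435/2573.5 ≈ -0.1690.
%ΔP = (12.3 − 13.83)/[(13.83 + 12.3)/2] = -1.53/13.065 ≈ -0.1171.
Arc elasticity E = %ΔQ/%ΔP ≈ -0.1690/-0.1171 ≈ 1.443.
|E| > 1: supply is elastic over this range.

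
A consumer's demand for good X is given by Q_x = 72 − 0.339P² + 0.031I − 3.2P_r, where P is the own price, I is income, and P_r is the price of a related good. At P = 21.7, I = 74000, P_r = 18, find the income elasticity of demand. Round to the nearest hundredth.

1.07

At the given point, Q_x = 72 − 0.339(21.7)² + 0.031(74000) − 3.2(18) = 72 − 159.6317 + 2294 − 57.6 = 2148.7683.
∂Q_x/∂I = +0.031, so E_I = 0.031·(74000/2148.7683) ≈ 1.07.
E_I > 1: normal good (luxury).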